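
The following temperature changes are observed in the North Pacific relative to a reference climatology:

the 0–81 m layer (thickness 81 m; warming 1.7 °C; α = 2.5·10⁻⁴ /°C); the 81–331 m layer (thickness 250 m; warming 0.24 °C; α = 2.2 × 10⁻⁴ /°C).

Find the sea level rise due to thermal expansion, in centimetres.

about 4.76 cm

Layer 1: 2.5×10⁻⁴ × 1.7 × 81 = 0.034425 m
81–331 m: 2.2×10⁻⁴ × 250 × 0.24 = 0.01320 m
Δh = 0.034425 + 0.01320 = 0.047625 m ≈ 4.76 cm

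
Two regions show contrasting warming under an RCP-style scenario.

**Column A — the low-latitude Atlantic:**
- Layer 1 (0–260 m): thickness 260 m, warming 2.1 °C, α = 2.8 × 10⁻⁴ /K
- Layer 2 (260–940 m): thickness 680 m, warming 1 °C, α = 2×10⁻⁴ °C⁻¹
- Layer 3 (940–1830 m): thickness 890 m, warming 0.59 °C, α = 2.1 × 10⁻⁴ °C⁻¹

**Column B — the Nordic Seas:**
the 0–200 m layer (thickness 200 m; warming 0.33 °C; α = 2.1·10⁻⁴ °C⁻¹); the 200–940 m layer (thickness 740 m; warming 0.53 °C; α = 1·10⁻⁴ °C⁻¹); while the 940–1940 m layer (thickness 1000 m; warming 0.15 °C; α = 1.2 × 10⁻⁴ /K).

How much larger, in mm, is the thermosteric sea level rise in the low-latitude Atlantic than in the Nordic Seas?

A 0–260 m: 2.8×10⁻⁴ × 260 × 2.1 = 0.15288 m
A 260–940 m: 680 × 1 × 2×10⁻⁴ = 0.13600 m
A 890 × 0.59 × 2.1×10⁻⁴ = 0.110271 m
A total: 0.399151 m
B 0.33 × 2.1×10⁻⁴ × 200 = 0.01386 m
B 1×10⁻⁴ × 740 × 0.53 = 0.03922 m
B 0.15 × 1000 × 1.2×10⁻⁴ = 0.01800 m
B total: 0.07108 m
Difference: 0.399151 − 0.07108 = 0.328071 m

330 mm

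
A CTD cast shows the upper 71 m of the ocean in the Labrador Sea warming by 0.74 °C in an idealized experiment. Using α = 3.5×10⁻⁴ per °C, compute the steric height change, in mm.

Δh = αΔT·H = 3.5×10⁻⁴ × 0.74 × 71 = 0.018389 m

18 mm of thermosteric rise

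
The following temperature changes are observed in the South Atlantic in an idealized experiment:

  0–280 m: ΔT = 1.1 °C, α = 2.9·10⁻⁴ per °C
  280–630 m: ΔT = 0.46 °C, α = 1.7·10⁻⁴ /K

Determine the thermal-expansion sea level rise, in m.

2.9×10⁻⁴ × 280 × 1.1 = 0.08932 m
Layer 2: 0.46 × 350 × 1.7×10⁻⁴ = 0.02737 m
Δh = 0.08932 + 0.02737 = 0.11669 m

0.12 m of thermosteric rise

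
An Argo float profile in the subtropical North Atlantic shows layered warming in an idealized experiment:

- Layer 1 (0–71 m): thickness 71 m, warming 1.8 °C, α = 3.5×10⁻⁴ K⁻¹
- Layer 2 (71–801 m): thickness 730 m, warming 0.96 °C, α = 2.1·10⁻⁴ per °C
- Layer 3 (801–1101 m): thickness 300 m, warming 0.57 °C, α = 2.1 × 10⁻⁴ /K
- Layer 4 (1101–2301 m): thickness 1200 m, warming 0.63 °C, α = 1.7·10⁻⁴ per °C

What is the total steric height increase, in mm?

356 mm of thermosteric rise

0–71 m: 3.5×10⁻⁴ × 1.8 × 71 = 0.04473 m
Layer 2: 730 × 2.1×10⁻⁴ × 0.96 = 0.147168 m
Layer 3: 2.1×10⁻⁴ × 300 × 0.57 = 0.03591 m
1101–2301 m: 1.7×10⁻⁴ × 0.63 × 1200 = 0.12852 m
Δh = 0.04473 + 0.147168 + 0.03591 + 0.12852 = 0.356328 m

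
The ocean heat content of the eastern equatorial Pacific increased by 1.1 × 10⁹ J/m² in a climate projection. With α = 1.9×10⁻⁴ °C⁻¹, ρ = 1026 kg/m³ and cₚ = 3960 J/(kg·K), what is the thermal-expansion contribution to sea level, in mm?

Δh = 51.4 mm

Δh = αQ/(ρcₚ) = 1.9×10⁻⁴ × 1.1×10⁹ / (1026 × 3960) ≈ 0.05144 m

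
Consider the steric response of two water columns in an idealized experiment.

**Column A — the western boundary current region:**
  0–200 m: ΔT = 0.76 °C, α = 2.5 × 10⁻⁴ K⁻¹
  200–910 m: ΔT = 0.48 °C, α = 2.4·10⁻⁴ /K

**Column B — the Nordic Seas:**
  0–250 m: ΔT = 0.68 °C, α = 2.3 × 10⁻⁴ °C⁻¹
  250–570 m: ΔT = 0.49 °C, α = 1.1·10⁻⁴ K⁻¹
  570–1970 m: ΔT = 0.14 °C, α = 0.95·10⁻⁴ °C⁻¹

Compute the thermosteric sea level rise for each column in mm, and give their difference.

A Layer 1: 200 × 2.5×10⁻⁴ × 0.76 = 0.03800 m
A Layer 2: 2.4×10⁻⁴ × 710 × 0.48 = 0.081792 m
A total: 0.119792 m
B 0–250 m: 250 × 0.68 × 2.3×10⁻⁴ = 0.03910 m
B Layer 2: 0.49 × 320 × 1.1×10⁻⁴ = 0.017248 m
B 1400 × 0.95×10⁻⁴ × 0.14 = 0.01862 m
B total: 0.074968 m
Difference: 0.119792 − 0.074968 = 0.044824 m

A: 120 mm; B: 75 mm; difference 45 mm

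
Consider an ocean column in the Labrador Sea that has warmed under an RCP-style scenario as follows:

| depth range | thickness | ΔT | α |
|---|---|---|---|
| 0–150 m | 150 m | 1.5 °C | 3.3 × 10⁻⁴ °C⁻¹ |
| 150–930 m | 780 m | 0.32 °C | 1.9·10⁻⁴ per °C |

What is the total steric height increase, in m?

0–150 m: 3.3×10⁻⁴ × 1.5 × 150 = 0.07425 m
Layer 2: 780 × 1.9×10⁻⁴ × 0.32 = 0.047424 m
Δh = 0.07425 + 0.047424 = 0.121674 m ≈ 0.12 m

Δh ≈ 0.12 m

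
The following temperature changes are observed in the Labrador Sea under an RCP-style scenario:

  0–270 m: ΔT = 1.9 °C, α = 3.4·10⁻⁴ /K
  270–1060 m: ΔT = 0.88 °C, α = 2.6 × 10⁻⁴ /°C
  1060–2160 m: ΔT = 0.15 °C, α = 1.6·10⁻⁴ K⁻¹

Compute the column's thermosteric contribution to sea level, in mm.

382 mm of thermosteric rise

Layer 1: 270 × 3.4×10⁻⁴ × 1.9 = 0.17442 m
Layer 2: 2.6×10⁻⁴ × 790 × 0.88 = 0.180752 m
0.15 × 1100 × 1.6×10⁻⁴ = 0.02640 m
Δh = 0.17442 + 0.180752 + 0.02640 = 0.381572 m ≈ 382 mm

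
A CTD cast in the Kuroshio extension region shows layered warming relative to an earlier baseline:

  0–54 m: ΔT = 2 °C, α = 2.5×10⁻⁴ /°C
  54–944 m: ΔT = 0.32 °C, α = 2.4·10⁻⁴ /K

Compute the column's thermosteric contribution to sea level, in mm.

Δh = 95.4 mm

Layer 1: 2.5×10⁻⁴ × 54 × 2 = 0.02700 m
54–944 m: 0.32 × 890 × 2.4×10⁻⁴ = 0.068352 m
Δh = 0.02700 + 0.068352 = 0.095352 m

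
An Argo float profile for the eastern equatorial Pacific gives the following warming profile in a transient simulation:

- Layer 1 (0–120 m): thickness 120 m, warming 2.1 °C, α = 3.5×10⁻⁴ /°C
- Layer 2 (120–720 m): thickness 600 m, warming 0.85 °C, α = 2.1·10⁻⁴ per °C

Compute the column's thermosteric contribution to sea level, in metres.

0.20 m of thermosteric rise

0–120 m: 3.5×10⁻⁴ × 2.1 × 120 = 0.08820 m
Layer 2: 2.1×10⁻⁴ × 0.85 × 600 = 0.10710 m
Δh = 0.08820 + 0.10710 = 0.19530 m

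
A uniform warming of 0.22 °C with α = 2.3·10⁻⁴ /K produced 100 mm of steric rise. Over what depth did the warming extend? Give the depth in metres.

H = Δh/(αΔT) = 0.1 / (2.3×10⁻⁴ × 0.22) ≈ 1976 m

about 1980 m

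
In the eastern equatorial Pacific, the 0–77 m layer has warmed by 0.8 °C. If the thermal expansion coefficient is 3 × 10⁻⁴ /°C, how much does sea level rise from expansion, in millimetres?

Δh = αΔT·H = 3×10⁻⁴ × 0.8 × 77 = 0.01848 m

18 mm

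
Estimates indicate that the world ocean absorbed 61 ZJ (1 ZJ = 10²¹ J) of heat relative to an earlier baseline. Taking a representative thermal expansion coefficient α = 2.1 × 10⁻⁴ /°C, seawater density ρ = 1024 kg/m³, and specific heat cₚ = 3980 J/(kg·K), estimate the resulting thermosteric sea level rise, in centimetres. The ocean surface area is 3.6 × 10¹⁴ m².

Δh ≈ 0.873 cm

Per unit area: Q = 61×10²¹ / (3.6×10¹⁴) ≈ 1.694×10⁸ J/m²
Δh = αQ/(ρcₚ) = 2.1×10⁻⁴ × 1.694×10⁸ / (1024 × 3980) ≈ 0.0087287 m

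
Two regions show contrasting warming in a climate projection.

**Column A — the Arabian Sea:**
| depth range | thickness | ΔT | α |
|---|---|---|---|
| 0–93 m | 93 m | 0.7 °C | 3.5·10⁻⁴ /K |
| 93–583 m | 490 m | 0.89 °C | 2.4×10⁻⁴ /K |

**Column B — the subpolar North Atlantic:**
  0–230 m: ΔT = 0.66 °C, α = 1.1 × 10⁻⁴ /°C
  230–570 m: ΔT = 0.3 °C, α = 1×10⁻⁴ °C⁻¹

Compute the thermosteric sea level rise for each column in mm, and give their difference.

A 3.5×10⁻⁴ × 93 × 0.7 = 0.022785 m
A 93–583 m: 0.89 × 2.4×10⁻⁴ × 490 = 0.104664 m
A total: 0.127449 m
B 0–230 m: 0.66 × 1.1×10⁻⁴ × 230 = 0.016698 m
B Layer 2: 0.3 × 1×10⁻⁴ × 340 = 0.01020 m
B total: 0.026898 m
Difference: 0.127449 − 0.026898 = 0.100551 m

A: 130 mm; B: 27 mm; difference 100 mm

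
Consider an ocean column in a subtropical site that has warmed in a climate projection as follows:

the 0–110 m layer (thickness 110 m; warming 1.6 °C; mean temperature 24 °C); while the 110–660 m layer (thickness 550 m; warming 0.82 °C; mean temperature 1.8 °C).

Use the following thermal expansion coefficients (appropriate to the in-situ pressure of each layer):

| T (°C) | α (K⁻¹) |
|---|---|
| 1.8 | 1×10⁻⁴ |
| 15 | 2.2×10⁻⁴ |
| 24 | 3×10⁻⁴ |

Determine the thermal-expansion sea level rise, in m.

Layer 1 at 24 °C → α = 3×10⁻⁴ K⁻¹
Layer 2 at 1.8 °C → α = 1×10⁻⁴ K⁻¹
0–110 m: 1.6 × 3×10⁻⁴ × 110 = 0.05280 m
0.82 × 550 × 1×10⁻⁴ = 0.04510 m
Δh = 0.05280 + 0.04510 = 0.09790 m

0.0979 m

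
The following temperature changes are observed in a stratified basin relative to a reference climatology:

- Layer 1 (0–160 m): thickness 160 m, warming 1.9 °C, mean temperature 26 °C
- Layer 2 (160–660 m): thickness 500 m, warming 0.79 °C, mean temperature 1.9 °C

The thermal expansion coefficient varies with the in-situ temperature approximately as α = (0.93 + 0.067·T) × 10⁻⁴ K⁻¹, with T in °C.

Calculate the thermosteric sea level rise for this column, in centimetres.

Layer 1: α = (0.93 + 0.067×26)×10⁻⁴ = 2.672×10⁻⁴ K⁻¹
Layer 2: α = (0.93 + 0.067×1.9)×10⁻⁴ = 1.0573×10⁻⁴ K⁻¹
0–160 m: 2.672×10⁻⁴ × 160 × 1.9 = 0.0812288 m
500 × 1.0573×10⁻⁴ × 0.79 = 0.04176335 m
Δh = 0.0812288 + 0.04176335 = 0.12299215 m ≈ 12.3 cm

Δh ≈ 12.3 cm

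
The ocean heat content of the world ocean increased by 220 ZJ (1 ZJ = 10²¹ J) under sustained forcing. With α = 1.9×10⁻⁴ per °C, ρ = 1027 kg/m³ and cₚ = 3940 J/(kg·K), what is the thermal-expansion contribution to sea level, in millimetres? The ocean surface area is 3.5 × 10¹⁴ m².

Per unit area: Q = 220×10²¹ / (3.5×10¹⁴) ≈ 6.286×10⁸ J/m²
Δh = αQ/(ρcₚ) = 1.9×10⁻⁴ × 6.286×10⁸ / (1027 × 3940) ≈ 0.029516 m

about 30 mm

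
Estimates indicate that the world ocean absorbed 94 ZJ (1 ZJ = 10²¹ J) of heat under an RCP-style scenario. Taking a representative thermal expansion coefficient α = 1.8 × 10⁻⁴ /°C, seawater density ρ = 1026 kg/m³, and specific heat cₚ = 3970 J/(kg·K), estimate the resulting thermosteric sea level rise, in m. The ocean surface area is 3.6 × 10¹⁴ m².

Δh ≈ 0.0115 m

Per unit area: Q = 94×10²¹ / (3.6×10¹⁴) ≈ 2.611×10⁸ J/m²
Δh = αQ/(ρcₚ) = 1.8×10⁻⁴ × 2.611×10⁸ / (1026 × 3970) ≈ 0.011538 m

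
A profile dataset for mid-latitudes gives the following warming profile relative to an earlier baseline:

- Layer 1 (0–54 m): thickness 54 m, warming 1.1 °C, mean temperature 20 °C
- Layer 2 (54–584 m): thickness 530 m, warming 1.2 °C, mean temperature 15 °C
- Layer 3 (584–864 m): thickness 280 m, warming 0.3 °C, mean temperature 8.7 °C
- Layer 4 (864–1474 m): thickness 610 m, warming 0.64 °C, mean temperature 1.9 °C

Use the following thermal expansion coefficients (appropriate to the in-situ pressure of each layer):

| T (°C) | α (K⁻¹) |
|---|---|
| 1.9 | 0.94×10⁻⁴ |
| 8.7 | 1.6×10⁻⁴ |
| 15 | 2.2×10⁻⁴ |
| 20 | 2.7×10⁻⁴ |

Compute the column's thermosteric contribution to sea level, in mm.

Layer 1 at 20 °C → α = 2.7×10⁻⁴ K⁻¹
Layer 2 at 15 °C → α = 2.2×10⁻⁴ K⁻¹
Layer 3 at 8.7 °C → α = 1.6×10⁻⁴ K⁻¹
Layer 4 at 1.9 °C → α = 0.94×10⁻⁴ K⁻¹
0–54 m: 2.7×10⁻⁴ × 54 × 1.1 = 0.016038 m
54–584 m: 1.2 × 2.2×10⁻⁴ × 530 = 0.13992 m
0.3 × 280 × 1.6×10⁻⁴ = 0.01344 m
Layer 4: 0.64 × 0.94×10⁻⁴ × 610 = 0.0366976 m
Δh = 0.016038 + 0.13992 + 0.01344 + 0.0366976 = 0.2060956 m ≈ 206 mm

206 mm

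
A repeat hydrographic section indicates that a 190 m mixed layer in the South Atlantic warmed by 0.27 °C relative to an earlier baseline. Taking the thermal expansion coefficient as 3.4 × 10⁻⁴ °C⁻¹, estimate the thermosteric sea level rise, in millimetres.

17.4 mm

Δh = αΔT·H = 3.4×10⁻⁴ × 0.27 × 190 = 0.017442 m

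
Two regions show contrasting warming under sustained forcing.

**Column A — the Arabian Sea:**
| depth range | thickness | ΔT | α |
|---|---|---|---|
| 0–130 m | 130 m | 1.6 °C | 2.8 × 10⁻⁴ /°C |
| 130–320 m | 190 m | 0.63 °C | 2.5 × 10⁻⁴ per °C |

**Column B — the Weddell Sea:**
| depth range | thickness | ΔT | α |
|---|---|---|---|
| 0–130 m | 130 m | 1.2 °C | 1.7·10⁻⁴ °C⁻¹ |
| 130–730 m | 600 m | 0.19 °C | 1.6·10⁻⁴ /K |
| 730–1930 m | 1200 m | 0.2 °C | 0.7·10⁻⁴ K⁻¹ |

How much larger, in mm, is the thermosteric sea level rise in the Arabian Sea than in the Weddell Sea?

26.6 mm larger

A 0–130 m: 2.8×10⁻⁴ × 130 × 1.6 = 0.05824 m
A Layer 2: 0.63 × 2.5×10⁻⁴ × 190 = 0.029925 m
A total: 0.088165 m
B Layer 1: 1.2 × 1.7×10⁻⁴ × 130 = 0.02652 m
B Layer 2: 0.19 × 600 × 1.6×10⁻⁴ = 0.01824 m
B 1200 × 0.7×10⁻⁴ × 0.2 = 0.01680 m
B total: 0.06156 m
Difference: 0.088165 − 0.06156 = 0.026605 m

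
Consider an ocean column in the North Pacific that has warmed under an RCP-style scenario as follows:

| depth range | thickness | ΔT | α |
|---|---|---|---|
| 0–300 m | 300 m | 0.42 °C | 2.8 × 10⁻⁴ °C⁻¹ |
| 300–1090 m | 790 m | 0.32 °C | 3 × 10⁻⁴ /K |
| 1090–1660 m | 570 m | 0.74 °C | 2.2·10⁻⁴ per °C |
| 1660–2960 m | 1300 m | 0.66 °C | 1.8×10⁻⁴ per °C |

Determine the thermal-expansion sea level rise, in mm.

Layer 1: 2.8×10⁻⁴ × 300 × 0.42 = 0.03528 m
3×10⁻⁴ × 790 × 0.32 = 0.07584 m
Layer 3: 570 × 2.2×10⁻⁴ × 0.74 = 0.092796 m
1660–2960 m: 0.66 × 1300 × 1.8×10⁻⁴ = 0.15444 m
Δh = 0.03528 + 0.07584 + 0.092796 + 0.15444 = 0.358356 m

about 360 mm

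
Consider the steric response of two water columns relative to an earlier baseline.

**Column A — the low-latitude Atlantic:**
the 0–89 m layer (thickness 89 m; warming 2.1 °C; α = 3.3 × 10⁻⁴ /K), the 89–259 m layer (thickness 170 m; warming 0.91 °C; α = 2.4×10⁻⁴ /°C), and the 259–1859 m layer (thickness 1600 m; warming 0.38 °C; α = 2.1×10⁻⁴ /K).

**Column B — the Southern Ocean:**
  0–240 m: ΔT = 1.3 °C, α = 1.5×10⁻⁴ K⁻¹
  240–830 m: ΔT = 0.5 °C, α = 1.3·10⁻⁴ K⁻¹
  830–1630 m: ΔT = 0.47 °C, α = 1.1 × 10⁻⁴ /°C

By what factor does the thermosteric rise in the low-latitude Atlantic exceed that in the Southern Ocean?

A Layer 1: 3.3×10⁻⁴ × 2.1 × 89 = 0.061677 m
A 2.4×10⁻⁴ × 170 × 0.91 = 0.037128 m
A 1600 × 2.1×10⁻⁴ × 0.38 = 0.12768 m
A total: 0.226485 m
B Layer 1: 240 × 1.5×10⁻⁴ × 1.3 = 0.04680 m
B 590 × 1.3×10⁻⁴ × 0.5 = 0.03835 m
B 830–1630 m: 800 × 0.47 × 1.1×10⁻⁴ = 0.04136 m
B total: 0.12651 m
Ratio: 0.226485 / 0.12651 ≈ 1.790

≈ 1.79×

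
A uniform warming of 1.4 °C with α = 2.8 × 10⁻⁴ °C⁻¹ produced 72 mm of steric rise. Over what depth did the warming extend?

H = Δh/(αΔT) = 0.072 / (2.8×10⁻⁴ × 1.4) ≈ 183.7 m

184 m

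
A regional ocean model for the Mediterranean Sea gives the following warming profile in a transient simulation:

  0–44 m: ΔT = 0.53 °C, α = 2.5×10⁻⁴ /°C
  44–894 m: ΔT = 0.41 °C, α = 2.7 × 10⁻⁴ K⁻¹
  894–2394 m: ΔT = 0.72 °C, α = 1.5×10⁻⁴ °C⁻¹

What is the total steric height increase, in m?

44 × 0.53 × 2.5×10⁻⁴ = 0.00583 m
850 × 0.41 × 2.7×10⁻⁴ = 0.094095 m
1500 × 1.5×10⁻⁴ × 0.72 = 0.16200 m
Δh = 0.00583 + 0.094095 + 0.16200 = 0.261925 m

Δh = 0.26 m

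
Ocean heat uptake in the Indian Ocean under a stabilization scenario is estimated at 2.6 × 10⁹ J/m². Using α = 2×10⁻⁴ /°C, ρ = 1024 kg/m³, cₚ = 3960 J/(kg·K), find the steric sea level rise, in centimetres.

Δh = αQ/(ρcₚ) = 2×10⁻⁴ × 2.6×10⁹ / (1024 × 3960) ≈ 0.12824 m

12.8 cm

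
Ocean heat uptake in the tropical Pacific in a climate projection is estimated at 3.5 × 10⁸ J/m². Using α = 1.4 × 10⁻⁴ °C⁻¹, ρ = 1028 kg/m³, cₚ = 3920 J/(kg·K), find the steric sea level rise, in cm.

1.22 cm of thermosteric rise

Δh = αQ/(ρcₚ) = 1.4×10⁻⁴ × 3.5×10⁸ / (1028 × 3920) ≈ 0.01216 m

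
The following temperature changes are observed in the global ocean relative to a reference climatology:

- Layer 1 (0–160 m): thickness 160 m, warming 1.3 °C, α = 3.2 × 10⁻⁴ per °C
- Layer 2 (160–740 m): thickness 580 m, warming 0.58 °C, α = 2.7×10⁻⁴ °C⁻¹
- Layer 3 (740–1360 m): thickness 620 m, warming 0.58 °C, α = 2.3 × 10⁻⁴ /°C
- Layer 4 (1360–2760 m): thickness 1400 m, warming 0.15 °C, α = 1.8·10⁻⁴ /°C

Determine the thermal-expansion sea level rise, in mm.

0–160 m: 3.2×10⁻⁴ × 1.3 × 160 = 0.06656 m
Layer 2: 580 × 2.7×10⁻⁴ × 0.58 = 0.090828 m
2.3×10⁻⁴ × 0.58 × 620 = 0.082708 m
1360–2760 m: 1.8×10⁻⁴ × 0.15 × 1400 = 0.03780 m
Δh = 0.06656 + 0.090828 + 0.082708 + 0.03780 = 0.277896 m

about 278 mm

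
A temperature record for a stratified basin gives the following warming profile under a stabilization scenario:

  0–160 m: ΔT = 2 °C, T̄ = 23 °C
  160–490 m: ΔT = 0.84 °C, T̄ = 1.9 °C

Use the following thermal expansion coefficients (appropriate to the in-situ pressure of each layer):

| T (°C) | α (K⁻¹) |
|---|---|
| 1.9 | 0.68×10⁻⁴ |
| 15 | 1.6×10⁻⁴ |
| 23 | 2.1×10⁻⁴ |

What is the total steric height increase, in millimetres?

Δh = 86.0 mm

Layer 1 at 23 °C → α = 2.1×10⁻⁴ K⁻¹
Layer 2 at 1.9 °C → α = 0.68×10⁻⁴ K⁻¹
0–160 m: 2.1×10⁻⁴ × 160 × 2 = 0.06720 m
0.84 × 0.68×10⁻⁴ × 330 = 0.0188496 m
Δh = 0.06720 + 0.0188496 = 0.0860496 m ≈ 86.0 mm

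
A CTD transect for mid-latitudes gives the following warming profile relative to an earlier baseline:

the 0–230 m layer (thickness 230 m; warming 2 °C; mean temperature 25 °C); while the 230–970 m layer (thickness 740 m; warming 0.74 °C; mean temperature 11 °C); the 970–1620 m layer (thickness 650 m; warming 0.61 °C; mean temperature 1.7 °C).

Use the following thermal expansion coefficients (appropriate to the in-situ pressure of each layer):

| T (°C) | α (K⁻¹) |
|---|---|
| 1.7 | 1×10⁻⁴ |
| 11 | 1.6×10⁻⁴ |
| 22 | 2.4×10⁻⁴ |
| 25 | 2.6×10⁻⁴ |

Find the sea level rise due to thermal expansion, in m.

about 0.25 m

Layer 1 at 25 °C → α = 2.6×10⁻⁴ K⁻¹
Layer 2 at 11 °C → α = 1.6×10⁻⁴ K⁻¹
Layer 3 at 1.7 °C → α = 1×10⁻⁴ K⁻¹
0–230 m: 2 × 2.6×10⁻⁴ × 230 = 0.11960 m
1.6×10⁻⁴ × 740 × 0.74 = 0.087616 m
1×10⁻⁴ × 650 × 0.61 = 0.03965 m
Δh = 0.11960 + 0.087616 + 0.03965 = 0.246866 m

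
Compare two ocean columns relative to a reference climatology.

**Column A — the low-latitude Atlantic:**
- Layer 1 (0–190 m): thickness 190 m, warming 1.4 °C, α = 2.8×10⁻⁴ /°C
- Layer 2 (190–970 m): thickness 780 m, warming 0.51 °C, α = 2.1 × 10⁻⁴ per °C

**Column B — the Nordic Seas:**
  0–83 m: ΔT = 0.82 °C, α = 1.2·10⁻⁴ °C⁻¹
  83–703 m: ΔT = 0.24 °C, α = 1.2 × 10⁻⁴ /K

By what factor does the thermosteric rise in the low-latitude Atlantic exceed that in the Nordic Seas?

A Layer 1: 2.8×10⁻⁴ × 1.4 × 190 = 0.07448 m
A 780 × 0.51 × 2.1×10⁻⁴ = 0.083538 m
A total: 0.158018 m
B 0–83 m: 83 × 1.2×10⁻⁴ × 0.82 = 0.0081672 m
B 1.2×10⁻⁴ × 620 × 0.24 = 0.017856 m
B total: 0.0260232 m
Ratio: 0.158018 / 0.0260232 ≈ 6.072

a factor of 6.1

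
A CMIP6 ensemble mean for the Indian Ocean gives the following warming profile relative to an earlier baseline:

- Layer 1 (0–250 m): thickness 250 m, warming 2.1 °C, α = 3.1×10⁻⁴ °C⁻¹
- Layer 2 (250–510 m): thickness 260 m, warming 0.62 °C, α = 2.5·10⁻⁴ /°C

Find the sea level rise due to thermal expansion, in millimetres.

250 × 2.1 × 3.1×10⁻⁴ = 0.16275 m
Layer 2: 260 × 0.62 × 2.5×10⁻⁴ = 0.04030 m
Δh = 0.16275 + 0.04030 = 0.20305 m

Δh ≈ 203 mm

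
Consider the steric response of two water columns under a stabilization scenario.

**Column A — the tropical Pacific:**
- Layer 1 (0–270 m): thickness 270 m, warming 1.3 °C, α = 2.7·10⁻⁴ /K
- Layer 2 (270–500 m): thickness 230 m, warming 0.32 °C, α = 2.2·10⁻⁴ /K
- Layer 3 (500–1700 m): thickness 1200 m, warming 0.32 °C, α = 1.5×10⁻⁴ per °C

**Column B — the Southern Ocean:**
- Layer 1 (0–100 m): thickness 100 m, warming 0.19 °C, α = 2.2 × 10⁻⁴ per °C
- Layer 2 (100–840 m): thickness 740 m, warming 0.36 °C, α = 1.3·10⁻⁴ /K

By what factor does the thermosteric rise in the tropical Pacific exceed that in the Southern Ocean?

a factor of 4.3

A 1.3 × 270 × 2.7×10⁻⁴ = 0.09477 m
A 270–500 m: 2.2×10⁻⁴ × 230 × 0.32 = 0.016192 m
A 0.32 × 1200 × 1.5×10⁻⁴ = 0.05760 m
A total: 0.168562 m
B 0–100 m: 2.2×10⁻⁴ × 0.19 × 100 = 0.00418 m
B Layer 2: 740 × 0.36 × 1.3×10⁻⁴ = 0.034632 m
B total: 0.038812 m
Ratio: 0.168562 / 0.038812 ≈ 4.343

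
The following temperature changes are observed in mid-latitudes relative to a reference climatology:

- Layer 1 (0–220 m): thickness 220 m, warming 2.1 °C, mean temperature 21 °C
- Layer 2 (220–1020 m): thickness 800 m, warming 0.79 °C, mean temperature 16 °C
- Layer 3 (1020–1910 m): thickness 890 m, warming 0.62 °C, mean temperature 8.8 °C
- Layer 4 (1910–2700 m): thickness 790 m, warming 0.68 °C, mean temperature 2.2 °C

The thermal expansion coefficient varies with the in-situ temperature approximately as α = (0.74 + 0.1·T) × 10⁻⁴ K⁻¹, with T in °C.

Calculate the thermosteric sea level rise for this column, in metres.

0.420 m

Layer 1: α = (0.74 + 0.1×21)×10⁻⁴ = 2.84×10⁻⁴ K⁻¹
Layer 2: α = (0.74 + 0.1×16)×10⁻⁴ = 2.34×10⁻⁴ K⁻¹
Layer 3: α = (0.74 + 0.1×8.8)×10⁻⁴ = 1.62×10⁻⁴ K⁻¹
Layer 4: α = (0.74 + 0.1×2.2)×10⁻⁴ = 0.96×10⁻⁴ K⁻¹
Layer 1: 2.84×10⁻⁴ × 220 × 2.1 = 0.131208 m
800 × 0.79 × 2.34×10⁻⁴ = 0.147888 m
1020–1910 m: 1.62×10⁻⁴ × 890 × 0.62 = 0.0893916 m
Layer 4: 0.68 × 0.96×10⁻⁴ × 790 = 0.0515712 m
Δh = 0.131208 + 0.147888 + 0.0893916 + 0.0515712 = 0.4200588 m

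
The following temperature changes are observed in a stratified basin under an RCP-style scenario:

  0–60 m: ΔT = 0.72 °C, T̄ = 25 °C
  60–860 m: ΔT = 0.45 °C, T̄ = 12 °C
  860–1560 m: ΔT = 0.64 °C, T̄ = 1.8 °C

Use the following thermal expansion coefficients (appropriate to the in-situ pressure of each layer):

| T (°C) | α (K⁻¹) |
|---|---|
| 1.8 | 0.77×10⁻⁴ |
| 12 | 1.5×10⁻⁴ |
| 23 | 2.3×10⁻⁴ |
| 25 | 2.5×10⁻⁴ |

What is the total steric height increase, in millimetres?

99 mm of thermosteric rise

Layer 1 at 25 °C → α = 2.5×10⁻⁴ K⁻¹
Layer 2 at 12 °C → α = 1.5×10⁻⁴ K⁻¹
Layer 3 at 1.8 °C → α = 0.77×10⁻⁴ K⁻¹
60 × 0.72 × 2.5×10⁻⁴ = 0.01080 m
60–860 m: 1.5×10⁻⁴ × 800 × 0.45 = 0.05400 m
0.77×10⁻⁴ × 0.64 × 700 = 0.034496 m
Δh = 0.01080 + 0.05400 + 0.034496 = 0.099296 m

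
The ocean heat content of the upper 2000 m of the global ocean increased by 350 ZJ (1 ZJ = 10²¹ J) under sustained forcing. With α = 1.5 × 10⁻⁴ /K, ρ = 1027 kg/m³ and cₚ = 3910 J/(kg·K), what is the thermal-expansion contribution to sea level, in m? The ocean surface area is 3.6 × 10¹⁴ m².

0.0363 m of thermosteric rise

Per unit area: Q = 350×10²¹ / (3.6×10¹⁴) ≈ 9.722×10⁸ J/m²
Δh = αQ/(ρcₚ) = 1.5×10⁻⁴ × 9.722×10⁸ / (1027 × 3910) ≈ 0.036316 m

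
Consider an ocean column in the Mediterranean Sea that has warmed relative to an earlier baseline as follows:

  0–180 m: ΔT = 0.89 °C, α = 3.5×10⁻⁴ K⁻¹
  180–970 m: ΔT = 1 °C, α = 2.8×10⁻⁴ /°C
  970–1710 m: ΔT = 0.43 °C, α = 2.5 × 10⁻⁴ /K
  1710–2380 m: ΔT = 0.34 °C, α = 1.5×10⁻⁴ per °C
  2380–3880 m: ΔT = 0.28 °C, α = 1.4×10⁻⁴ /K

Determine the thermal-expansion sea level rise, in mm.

about 450 mm

Layer 1: 0.89 × 180 × 3.5×10⁻⁴ = 0.05607 m
180–970 m: 790 × 1 × 2.8×10⁻⁴ = 0.22120 m
0.43 × 740 × 2.5×10⁻⁴ = 0.07955 m
1710–2380 m: 1.5×10⁻⁴ × 670 × 0.34 = 0.03417 m
2380–3880 m: 1500 × 0.28 × 1.4×10⁻⁴ = 0.05880 m
Δh = 0.05607 + 0.22120 + 0.07955 + 0.03417 + 0.05880 = 0.44979 m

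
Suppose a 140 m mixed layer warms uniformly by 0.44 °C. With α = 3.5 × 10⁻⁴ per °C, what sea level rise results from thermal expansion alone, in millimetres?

Δh = αΔT·H = 3.5×10⁻⁴ × 0.44 × 140 = 0.02156 m

about 22 mm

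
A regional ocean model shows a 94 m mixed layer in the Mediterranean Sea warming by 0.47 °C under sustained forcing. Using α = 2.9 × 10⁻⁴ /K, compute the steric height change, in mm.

Δh = αΔT·H = 2.9×10⁻⁴ × 0.47 × 94 = 0.0128122 m

Δh ≈ 12.8 mm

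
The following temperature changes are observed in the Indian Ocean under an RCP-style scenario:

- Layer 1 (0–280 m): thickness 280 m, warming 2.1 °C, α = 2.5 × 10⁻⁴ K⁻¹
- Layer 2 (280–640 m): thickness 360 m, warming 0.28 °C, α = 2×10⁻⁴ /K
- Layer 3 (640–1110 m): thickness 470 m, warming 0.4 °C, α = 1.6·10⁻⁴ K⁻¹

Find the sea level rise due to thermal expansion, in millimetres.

200 mm of thermosteric rise

2.1 × 280 × 2.5×10⁻⁴ = 0.14700 m
2×10⁻⁴ × 0.28 × 360 = 0.02016 m
1.6×10⁻⁴ × 0.4 × 470 = 0.03008 m
Δh = 0.14700 + 0.02016 + 0.03008 = 0.19724 m ≈ 200 mm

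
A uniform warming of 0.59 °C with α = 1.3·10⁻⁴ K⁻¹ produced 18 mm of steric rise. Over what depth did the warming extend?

H = Δh/(αΔT) = 0.018 / (1.3×10⁻⁴ × 0.59) ≈ 234.7 m

235 m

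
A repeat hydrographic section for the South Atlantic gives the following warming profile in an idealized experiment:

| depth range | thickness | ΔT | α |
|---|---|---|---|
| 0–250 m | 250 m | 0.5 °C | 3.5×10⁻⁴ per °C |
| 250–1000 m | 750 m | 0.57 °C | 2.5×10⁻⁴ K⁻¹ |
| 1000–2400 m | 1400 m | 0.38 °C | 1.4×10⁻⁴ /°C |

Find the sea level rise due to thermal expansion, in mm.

225 mm

0.5 × 3.5×10⁻⁴ × 250 = 0.04375 m
250–1000 m: 0.57 × 2.5×10⁻⁴ × 750 = 0.106875 m
1000–2400 m: 0.38 × 1400 × 1.4×10⁻⁴ = 0.07448 m
Δh = 0.04375 + 0.106875 + 0.07448 = 0.225105 m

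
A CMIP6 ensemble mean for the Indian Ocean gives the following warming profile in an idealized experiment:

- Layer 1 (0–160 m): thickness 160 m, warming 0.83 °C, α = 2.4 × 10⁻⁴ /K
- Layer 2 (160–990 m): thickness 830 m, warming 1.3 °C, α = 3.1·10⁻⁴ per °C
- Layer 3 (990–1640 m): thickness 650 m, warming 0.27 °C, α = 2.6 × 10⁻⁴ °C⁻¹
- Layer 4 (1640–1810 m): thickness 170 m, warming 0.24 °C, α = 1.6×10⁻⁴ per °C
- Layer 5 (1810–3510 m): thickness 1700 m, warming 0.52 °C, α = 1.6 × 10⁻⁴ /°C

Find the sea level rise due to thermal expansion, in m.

0.56 m

0–160 m: 160 × 2.4×10⁻⁴ × 0.83 = 0.031872 m
Layer 2: 3.1×10⁻⁴ × 830 × 1.3 = 0.33449 m
2.6×10⁻⁴ × 650 × 0.27 = 0.04563 m
1640–1810 m: 170 × 1.6×10⁻⁴ × 0.24 = 0.006528 m
0.52 × 1700 × 1.6×10⁻⁴ = 0.14144 m
Δh = 0.031872 + 0.33449 + 0.04563 + 0.006528 + 0.14144 = 0.55996 m ≈ 0.56 m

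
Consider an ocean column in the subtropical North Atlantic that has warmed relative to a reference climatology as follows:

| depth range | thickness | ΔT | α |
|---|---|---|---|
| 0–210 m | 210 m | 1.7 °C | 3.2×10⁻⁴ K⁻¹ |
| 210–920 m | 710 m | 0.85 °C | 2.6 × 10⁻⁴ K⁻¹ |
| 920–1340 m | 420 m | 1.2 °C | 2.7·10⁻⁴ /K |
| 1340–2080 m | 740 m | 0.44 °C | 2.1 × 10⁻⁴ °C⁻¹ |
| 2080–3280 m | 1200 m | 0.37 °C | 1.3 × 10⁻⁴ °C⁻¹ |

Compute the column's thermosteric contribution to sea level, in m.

about 0.53 m

Layer 1: 210 × 1.7 × 3.2×10⁻⁴ = 0.11424 m
0.85 × 710 × 2.6×10⁻⁴ = 0.15691 m
920–1340 m: 2.7×10⁻⁴ × 420 × 1.2 = 0.13608 m
Layer 4: 0.44 × 740 × 2.1×10⁻⁴ = 0.068376 m
1.3×10⁻⁴ × 1200 × 0.37 = 0.05772 m
Δh = 0.11424 + 0.15691 + 0.13608 + 0.068376 + 0.05772 = 0.533326 m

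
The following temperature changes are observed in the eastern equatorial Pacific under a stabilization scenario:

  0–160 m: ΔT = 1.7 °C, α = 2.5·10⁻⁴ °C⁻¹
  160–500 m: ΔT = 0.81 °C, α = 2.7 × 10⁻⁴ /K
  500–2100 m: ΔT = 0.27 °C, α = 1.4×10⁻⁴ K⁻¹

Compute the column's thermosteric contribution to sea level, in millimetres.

Δh ≈ 203 mm

0–160 m: 160 × 2.5×10⁻⁴ × 1.7 = 0.06800 m
0.81 × 340 × 2.7×10⁻⁴ = 0.074358 m
1.4×10⁻⁴ × 1600 × 0.27 = 0.06048 m
Δh = 0.06800 + 0.074358 + 0.06048 = 0.202838 m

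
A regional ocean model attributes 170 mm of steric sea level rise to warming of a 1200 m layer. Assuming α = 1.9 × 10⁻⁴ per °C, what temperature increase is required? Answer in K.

ΔT = Δh/(αH) = 0.17 / (1.9×10⁻⁴ × 1200) ≈ 0.7456 K

ΔT ≈ 0.75 K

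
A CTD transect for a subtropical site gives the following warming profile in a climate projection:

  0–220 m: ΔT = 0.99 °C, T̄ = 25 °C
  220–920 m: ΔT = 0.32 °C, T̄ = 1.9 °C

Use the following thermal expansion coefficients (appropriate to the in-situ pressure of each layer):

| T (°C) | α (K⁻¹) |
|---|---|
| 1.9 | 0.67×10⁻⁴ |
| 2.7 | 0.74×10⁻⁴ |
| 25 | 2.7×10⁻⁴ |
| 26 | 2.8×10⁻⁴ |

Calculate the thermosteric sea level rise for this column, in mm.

Δh = 74 mm

Layer 1 at 25 °C → α = 2.7×10⁻⁴ K⁻¹
Layer 2 at 1.9 °C → α = 0.67×10⁻⁴ K⁻¹
Layer 1: 2.7×10⁻⁴ × 220 × 0.99 = 0.058806 m
0.67×10⁻⁴ × 0.32 × 700 = 0.015008 m
Δh = 0.058806 + 0.015008 = 0.073814 m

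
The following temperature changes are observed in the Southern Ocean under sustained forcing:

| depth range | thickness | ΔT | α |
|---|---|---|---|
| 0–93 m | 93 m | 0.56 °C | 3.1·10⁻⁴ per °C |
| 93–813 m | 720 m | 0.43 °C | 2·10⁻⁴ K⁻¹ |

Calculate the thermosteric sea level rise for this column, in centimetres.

3.1×10⁻⁴ × 0.56 × 93 = 0.0161448 m
Layer 2: 2×10⁻⁴ × 720 × 0.43 = 0.06192 m
Δh = 0.0161448 + 0.06192 = 0.0780648 m ≈ 7.8 cm

7.8 cm of thermosteric rise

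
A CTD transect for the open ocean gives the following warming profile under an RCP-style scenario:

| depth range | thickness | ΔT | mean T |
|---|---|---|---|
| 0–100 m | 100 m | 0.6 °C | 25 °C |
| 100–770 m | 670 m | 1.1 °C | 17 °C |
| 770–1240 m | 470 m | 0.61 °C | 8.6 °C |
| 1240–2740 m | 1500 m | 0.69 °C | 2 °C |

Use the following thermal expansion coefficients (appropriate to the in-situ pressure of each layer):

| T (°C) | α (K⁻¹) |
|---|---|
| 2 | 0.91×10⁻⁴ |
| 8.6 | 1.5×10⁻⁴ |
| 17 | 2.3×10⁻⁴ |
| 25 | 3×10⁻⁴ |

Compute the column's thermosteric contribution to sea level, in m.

Layer 1 at 25 °C → α = 3×10⁻⁴ K⁻¹
Layer 2 at 17 °C → α = 2.3×10⁻⁴ K⁻¹
Layer 3 at 8.6 °C → α = 1.5×10⁻⁴ K⁻¹
Layer 4 at 2 °C → α = 0.91×10⁻⁴ K⁻¹
0–100 m: 100 × 0.6 × 3×10⁻⁴ = 0.01800 m
670 × 2.3×10⁻⁴ × 1.1 = 0.16951 m
0.61 × 470 × 1.5×10⁻⁴ = 0.043005 m
0.69 × 0.91×10⁻⁴ × 1500 = 0.094185 m
Δh = 0.01800 + 0.16951 + 0.043005 + 0.094185 = 0.32470 m ≈ 0.32 m

0.32 m of thermosteric rise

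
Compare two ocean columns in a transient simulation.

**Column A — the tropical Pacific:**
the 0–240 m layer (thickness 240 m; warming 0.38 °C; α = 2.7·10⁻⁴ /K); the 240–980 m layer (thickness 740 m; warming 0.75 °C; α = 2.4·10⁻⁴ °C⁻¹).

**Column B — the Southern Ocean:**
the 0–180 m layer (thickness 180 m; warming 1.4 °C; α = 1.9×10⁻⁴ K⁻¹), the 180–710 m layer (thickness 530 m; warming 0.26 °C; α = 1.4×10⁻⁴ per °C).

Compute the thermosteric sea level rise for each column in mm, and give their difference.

A Layer 1: 2.7×10⁻⁴ × 0.38 × 240 = 0.024624 m
A 740 × 2.4×10⁻⁴ × 0.75 = 0.13320 m
A total: 0.157824 m
B 1.9×10⁻⁴ × 180 × 1.4 = 0.04788 m
B Layer 2: 530 × 1.4×10⁻⁴ × 0.26 = 0.019292 m
B total: 0.067172 m
Difference: 0.157824 − 0.067172 = 0.090652 m

Δh_A ≈ 160 mm, Δh_B ≈ 67 mm; difference ≈ 91 mm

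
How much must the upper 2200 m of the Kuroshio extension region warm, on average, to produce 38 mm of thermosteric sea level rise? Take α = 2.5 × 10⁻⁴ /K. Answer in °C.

0.0691 °C

ΔT = Δh/(αH) = 0.038 / (2.5×10⁻⁴ × 2200) ≈ 0.06909 °C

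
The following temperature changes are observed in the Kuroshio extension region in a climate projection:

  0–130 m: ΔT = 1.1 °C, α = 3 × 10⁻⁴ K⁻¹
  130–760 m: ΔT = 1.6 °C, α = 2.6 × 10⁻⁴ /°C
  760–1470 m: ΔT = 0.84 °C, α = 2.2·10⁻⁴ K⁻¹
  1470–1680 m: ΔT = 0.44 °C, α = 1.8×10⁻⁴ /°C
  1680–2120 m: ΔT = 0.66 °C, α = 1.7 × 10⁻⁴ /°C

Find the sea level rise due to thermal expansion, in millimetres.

about 500 mm

Layer 1: 3×10⁻⁴ × 130 × 1.1 = 0.04290 m
Layer 2: 2.6×10⁻⁴ × 630 × 1.6 = 0.26208 m
2.2×10⁻⁴ × 0.84 × 710 = 0.131208 m
Layer 4: 210 × 0.44 × 1.8×10⁻⁴ = 0.016632 m
0.66 × 1.7×10⁻⁴ × 440 = 0.049368 m
Δh = 0.04290 + 0.26208 + 0.131208 + 0.016632 + 0.049368 = 0.502188 m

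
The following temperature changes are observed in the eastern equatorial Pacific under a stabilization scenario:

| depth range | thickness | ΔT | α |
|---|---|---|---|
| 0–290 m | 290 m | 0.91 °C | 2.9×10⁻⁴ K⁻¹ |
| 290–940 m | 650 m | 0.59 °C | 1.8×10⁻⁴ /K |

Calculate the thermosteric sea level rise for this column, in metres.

Δh ≈ 0.146 m

0–290 m: 0.91 × 2.9×10⁻⁴ × 290 = 0.076531 m
290–940 m: 1.8×10⁻⁴ × 0.59 × 650 = 0.06903 m
Δh = 0.076531 + 0.06903 = 0.145561 m ≈ 0.146 m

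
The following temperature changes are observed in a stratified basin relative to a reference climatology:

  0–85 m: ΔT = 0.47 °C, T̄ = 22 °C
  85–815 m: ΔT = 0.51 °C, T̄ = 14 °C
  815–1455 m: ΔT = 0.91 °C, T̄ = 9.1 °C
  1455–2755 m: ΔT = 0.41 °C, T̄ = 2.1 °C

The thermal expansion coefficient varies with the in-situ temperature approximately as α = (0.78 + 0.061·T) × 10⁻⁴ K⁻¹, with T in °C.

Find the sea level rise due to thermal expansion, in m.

Layer 1: α = (0.78 + 0.061×22)×10⁻⁴ = 2.122×10⁻⁴ K⁻¹
Layer 2: α = (0.78 + 0.061×14)×10⁻⁴ = 1.634×10⁻⁴ K⁻¹
Layer 3: α = (0.78 + 0.061×9.1)×10⁻⁴ = 1.3351×10⁻⁴ K⁻¹
Layer 4: α = (0.78 + 0.061×2.1)×10⁻⁴ = 0.9081×10⁻⁴ K⁻¹
0–85 m: 0.47 × 2.122×10⁻⁴ × 85 = 0.00847739 m
Layer 2: 1.634×10⁻⁴ × 0.51 × 730 = 0.06083382 m
815–1455 m: 1.3351×10⁻⁴ × 640 × 0.91 = 0.077756224 m
1300 × 0.41 × 0.9081×10⁻⁴ = 0.04840173 m
Δh = 0.00847739 + 0.06083382 + 0.077756224 + 0.04840173 = 0.195469164 m

0.20 m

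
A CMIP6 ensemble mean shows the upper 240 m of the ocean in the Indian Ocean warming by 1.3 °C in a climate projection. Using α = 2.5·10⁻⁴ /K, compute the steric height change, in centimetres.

Δh = αΔT·H = 2.5×10⁻⁴ × 1.3 × 240 = 0.07800 m

7.80 cm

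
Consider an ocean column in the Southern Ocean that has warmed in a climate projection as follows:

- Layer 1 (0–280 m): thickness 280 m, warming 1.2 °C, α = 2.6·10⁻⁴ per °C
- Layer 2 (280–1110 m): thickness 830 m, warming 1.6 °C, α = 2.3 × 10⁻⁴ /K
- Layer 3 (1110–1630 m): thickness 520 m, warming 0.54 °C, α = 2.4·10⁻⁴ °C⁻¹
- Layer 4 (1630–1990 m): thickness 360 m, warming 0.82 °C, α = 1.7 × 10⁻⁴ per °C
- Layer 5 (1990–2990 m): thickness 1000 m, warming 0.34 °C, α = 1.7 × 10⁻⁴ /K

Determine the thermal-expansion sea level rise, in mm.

280 × 2.6×10⁻⁴ × 1.2 = 0.08736 m
280–1110 m: 1.6 × 2.3×10⁻⁴ × 830 = 0.30544 m
1110–1630 m: 0.54 × 520 × 2.4×10⁻⁴ = 0.067392 m
Layer 4: 0.82 × 1.7×10⁻⁴ × 360 = 0.050184 m
Layer 5: 1.7×10⁻⁴ × 1000 × 0.34 = 0.05780 m
Δh = 0.08736 + 0.30544 + 0.067392 + 0.050184 + 0.05780 = 0.568176 m

about 568 mm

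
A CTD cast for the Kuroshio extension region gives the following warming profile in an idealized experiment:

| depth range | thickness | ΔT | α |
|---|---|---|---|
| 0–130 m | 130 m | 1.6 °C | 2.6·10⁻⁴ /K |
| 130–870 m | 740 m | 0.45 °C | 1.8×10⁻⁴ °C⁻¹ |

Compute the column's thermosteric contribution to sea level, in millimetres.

about 110 mm

130 × 1.6 × 2.6×10⁻⁴ = 0.05408 m
130–870 m: 740 × 0.45 × 1.8×10⁻⁴ = 0.05994 m
Δh = 0.05408 + 0.05994 = 0.11402 m ≈ 110 mm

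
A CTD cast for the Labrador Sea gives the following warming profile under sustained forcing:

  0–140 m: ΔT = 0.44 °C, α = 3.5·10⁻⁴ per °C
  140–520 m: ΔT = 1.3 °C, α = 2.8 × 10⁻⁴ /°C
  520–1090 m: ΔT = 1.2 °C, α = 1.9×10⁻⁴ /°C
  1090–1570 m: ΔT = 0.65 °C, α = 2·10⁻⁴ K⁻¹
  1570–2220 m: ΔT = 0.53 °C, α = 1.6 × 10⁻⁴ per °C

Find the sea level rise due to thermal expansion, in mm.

Layer 1: 140 × 3.5×10⁻⁴ × 0.44 = 0.02156 m
Layer 2: 380 × 1.3 × 2.8×10⁻⁴ = 0.13832 m
1.2 × 1.9×10⁻⁴ × 570 = 0.12996 m
2×10⁻⁴ × 0.65 × 480 = 0.06240 m
Layer 5: 650 × 0.53 × 1.6×10⁻⁴ = 0.05512 m
Δh = 0.02156 + 0.13832 + 0.12996 + 0.06240 + 0.05512 = 0.40736 m

Δh = 407 mm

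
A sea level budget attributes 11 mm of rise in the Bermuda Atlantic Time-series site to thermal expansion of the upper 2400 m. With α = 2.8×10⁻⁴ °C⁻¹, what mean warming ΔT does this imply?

0.016 K

ΔT = Δh/(αH) = 0.011 / (2.8×10⁻⁴ × 2400) ≈ 0.01637 K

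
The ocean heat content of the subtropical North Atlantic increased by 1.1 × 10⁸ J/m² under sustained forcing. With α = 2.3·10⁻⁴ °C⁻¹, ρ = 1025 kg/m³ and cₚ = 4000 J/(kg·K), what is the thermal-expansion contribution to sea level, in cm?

Δh = αQ/(ρcₚ) = 2.3×10⁻⁴ × 1.1×10⁸ / (1025 × 4000) ≈ 0.0061707 m

Δh = 0.617 cm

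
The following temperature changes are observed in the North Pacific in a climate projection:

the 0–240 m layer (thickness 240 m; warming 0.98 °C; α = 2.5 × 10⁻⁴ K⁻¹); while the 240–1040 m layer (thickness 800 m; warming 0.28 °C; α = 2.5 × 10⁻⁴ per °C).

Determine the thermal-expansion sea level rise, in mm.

Δh = 115 mm

0–240 m: 240 × 2.5×10⁻⁴ × 0.98 = 0.05880 m
240–1040 m: 0.28 × 800 × 2.5×10⁻⁴ = 0.05600 m
Δh = 0.05880 + 0.05600 = 0.11480 m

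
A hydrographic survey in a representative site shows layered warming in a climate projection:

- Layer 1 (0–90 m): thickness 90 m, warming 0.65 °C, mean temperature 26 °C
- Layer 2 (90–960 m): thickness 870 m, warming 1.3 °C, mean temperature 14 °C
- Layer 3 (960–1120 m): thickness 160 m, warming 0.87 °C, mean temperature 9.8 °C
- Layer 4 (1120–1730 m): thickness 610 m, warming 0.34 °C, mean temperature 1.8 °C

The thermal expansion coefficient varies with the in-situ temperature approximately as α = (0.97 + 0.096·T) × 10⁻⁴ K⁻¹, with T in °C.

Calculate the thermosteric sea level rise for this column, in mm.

332 mm of thermosteric rise

Layer 1: α = (0.97 + 0.096×26)×10⁻⁴ = 3.466×10⁻⁴ K⁻¹
Layer 2: α = (0.97 + 0.096×14)×10⁻⁴ = 2.314×10⁻⁴ K⁻¹
Layer 3: α = (0.97 + 0.096×9.8)×10⁻⁴ = 1.9108×10⁻⁴ K⁻¹
Layer 4: α = (0.97 + 0.096×1.8)×10⁻⁴ = 1.1428×10⁻⁴ K⁻¹
0–90 m: 3.466×10⁻⁴ × 90 × 0.65 = 0.0202761 m
Layer 2: 870 × 2.314×10⁻⁴ × 1.3 = 0.2617134 m
160 × 1.9108×10⁻⁴ × 0.87 = 0.026598336 m
Layer 4: 610 × 0.34 × 1.1428×10⁻⁴ = 0.023701672 m
Δh = 0.0202761 + 0.2617134 + 0.026598336 + 0.023701672 = 0.332289508 m ≈ 332 mm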